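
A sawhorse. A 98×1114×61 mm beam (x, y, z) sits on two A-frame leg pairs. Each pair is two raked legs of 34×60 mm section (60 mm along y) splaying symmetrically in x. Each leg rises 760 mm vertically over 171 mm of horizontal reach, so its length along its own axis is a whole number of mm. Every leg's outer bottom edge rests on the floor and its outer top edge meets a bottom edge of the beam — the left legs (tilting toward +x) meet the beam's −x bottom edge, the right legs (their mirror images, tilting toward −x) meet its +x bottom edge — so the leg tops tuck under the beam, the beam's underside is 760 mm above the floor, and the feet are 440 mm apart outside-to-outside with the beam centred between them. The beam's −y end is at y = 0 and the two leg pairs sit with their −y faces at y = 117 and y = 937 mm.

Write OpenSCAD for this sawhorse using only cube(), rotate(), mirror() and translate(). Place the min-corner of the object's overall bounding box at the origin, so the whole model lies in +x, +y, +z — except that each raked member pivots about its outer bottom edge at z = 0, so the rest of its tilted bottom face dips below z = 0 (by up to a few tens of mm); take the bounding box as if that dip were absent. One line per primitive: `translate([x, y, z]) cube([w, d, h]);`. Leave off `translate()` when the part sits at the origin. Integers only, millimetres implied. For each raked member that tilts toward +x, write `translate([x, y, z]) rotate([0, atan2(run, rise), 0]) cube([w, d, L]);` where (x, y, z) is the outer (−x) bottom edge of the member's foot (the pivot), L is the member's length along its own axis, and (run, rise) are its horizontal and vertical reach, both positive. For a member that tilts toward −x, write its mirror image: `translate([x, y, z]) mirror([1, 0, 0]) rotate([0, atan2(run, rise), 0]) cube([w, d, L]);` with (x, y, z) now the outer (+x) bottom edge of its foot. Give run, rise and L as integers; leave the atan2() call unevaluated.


translate([171, 0, 760]) cube([98, 1114, 61]);
translate([0, 117, 0]) rotate([0, atan2(171, 760), 0]) cube([34, 60, 779]);
translate([440, 117, 0]) mirror([1, 0, 0]) rotate([0, atan2(171, 760), 0]) cube([34, 60, 779]);
translate([0, 937, 0]) rotate([0, atan2(171, 760), 0]) cube([34, 60, 779]);
translate([440, 937, 0]) mirror([1, 0, 0]) rotate([0, atan2(171, 760), 0]) cube([34, 60, 779]);


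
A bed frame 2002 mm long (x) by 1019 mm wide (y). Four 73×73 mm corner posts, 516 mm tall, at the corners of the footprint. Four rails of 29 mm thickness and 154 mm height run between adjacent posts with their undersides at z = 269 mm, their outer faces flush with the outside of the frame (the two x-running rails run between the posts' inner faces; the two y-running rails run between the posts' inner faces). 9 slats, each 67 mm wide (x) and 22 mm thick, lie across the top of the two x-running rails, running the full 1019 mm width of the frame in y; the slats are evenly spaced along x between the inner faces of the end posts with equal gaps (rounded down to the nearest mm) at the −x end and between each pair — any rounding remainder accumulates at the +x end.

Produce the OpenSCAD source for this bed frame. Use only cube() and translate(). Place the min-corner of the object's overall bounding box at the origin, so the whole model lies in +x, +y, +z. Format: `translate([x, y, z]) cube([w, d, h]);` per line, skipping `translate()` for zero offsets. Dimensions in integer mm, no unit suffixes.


cube([73, 73, 516]);
translate([0, 946, 0]) cube([73, 73, 516]);
translate([1929, 0, 0]) cube([73, 73, 516]);
translate([1929, 946, 0]) cube([73, 73, 516]);
translate([73, 0, 269]) cube([1856, 29, 154]);
translate([73, 990, 269]) cube([1856, 29, 154]);
translate([0, 73, 269]) cube([29, 873, 154]);
translate([1973, 73, 269]) cube([29, 873, 154]);
translate([198, 0, 423]) cube([67, 1019, 22]);
translate([390, 0, 423]) cube([67, 1019, 22]);
translate([582, 0, 423]) cube([67, 1019, 22]);
translate([774, 0, 423]) cube([67, 1019, 22]);
translate([966, 0, 423]) cube([67, 1019, 22]);
translate([1158, 0, 423]) cube([67, 1019, 22]);
translate([1350, 0, 423]) cube([67, 1019, 22]);
translate([1542, 0, 423]) cube([67, 1019, 22]);
translate([1734, 0, 423]) cube([67, 1019, 22]);


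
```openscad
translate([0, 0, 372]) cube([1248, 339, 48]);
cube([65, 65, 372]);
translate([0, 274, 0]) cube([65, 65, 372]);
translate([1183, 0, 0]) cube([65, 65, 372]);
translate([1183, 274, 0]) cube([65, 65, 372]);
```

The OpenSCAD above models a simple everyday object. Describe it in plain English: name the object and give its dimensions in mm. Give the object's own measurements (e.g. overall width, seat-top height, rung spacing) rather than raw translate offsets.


A long wooden bench with a 1248 mm (x) × 339 mm (y) seat, 48 mm thick, its top surface 420 mm above the floor. Four 65 mm square legs at the seat corners, flush with the edges, run from z = 0 to the seat underside.


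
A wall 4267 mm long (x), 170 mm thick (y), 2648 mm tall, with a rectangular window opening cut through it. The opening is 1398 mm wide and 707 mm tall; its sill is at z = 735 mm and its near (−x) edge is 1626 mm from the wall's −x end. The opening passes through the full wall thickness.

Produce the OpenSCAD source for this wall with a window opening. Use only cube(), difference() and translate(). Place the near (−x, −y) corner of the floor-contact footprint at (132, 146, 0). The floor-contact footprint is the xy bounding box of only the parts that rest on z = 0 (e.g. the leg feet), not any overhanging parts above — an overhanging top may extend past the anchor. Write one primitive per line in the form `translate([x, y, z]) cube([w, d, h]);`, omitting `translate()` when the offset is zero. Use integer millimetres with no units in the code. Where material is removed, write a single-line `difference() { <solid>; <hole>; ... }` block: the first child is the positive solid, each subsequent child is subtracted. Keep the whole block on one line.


difference() { translate([132, 146, 0]) cube([4267, 170, 2648]); translate([1758, 146, 735]) cube([1398, 170, 707]); }


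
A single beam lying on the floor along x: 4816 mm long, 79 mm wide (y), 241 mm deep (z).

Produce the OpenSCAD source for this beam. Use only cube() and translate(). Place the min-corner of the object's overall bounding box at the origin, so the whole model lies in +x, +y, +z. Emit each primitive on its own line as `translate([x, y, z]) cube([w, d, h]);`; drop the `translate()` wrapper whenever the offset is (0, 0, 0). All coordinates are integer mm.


cube([4816, 79, 241]);


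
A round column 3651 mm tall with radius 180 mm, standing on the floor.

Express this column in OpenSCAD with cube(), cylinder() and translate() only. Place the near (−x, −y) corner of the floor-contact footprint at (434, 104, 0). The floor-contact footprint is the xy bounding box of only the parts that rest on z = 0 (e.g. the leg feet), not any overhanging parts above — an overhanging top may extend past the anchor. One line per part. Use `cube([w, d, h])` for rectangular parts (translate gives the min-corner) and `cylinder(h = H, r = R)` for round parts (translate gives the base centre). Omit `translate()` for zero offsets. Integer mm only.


translate([614, 284, 0]) cylinder(h = 3651, r = 180);


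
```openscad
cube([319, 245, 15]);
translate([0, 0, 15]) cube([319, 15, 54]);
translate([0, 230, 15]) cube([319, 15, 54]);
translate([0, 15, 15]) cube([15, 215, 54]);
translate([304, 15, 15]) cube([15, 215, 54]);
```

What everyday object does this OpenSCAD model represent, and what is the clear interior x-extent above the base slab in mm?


An open box. The internal width is 289 mm.

A 319×245 base slab with four walls standing on it — an open box. The base is 319 mm wide and the walls are 15 mm thick, so the internal width is 319 − 2 × 15 = 289 mm.


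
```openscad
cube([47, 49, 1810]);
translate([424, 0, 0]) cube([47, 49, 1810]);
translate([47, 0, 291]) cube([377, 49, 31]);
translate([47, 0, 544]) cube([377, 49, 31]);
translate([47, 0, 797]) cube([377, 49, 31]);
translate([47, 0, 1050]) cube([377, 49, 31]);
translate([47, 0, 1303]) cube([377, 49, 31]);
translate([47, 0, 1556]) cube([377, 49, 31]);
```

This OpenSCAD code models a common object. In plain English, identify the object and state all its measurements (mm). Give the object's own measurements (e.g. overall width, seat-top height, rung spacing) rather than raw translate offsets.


A straight ladder. Two 47×49 mm vertical rails, 1810 mm tall, stand 471 mm apart (outside-to-outside) with their front faces coplanar on the −y side. 6 rungs, each 49 mm deep and 31 mm tall, span between the inner faces of the rails, front faces flush with the rails. The lowest rung's underside is at z = 291 mm and rungs are spaced 253 mm apart (underside to underside).


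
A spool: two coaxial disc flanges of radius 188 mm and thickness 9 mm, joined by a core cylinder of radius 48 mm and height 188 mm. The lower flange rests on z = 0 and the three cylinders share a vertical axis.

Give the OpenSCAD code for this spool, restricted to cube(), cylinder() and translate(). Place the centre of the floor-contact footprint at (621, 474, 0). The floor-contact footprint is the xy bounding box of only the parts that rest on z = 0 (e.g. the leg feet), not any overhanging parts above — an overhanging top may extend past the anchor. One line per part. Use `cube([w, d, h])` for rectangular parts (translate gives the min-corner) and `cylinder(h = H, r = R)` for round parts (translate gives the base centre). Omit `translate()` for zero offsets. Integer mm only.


translate([621, 474, 0]) cylinder(h = 9, r = 188);
translate([621, 474, 9]) cylinder(h = 188, r = 48);
translate([621, 474, 197]) cylinder(h = 9, r = 188);


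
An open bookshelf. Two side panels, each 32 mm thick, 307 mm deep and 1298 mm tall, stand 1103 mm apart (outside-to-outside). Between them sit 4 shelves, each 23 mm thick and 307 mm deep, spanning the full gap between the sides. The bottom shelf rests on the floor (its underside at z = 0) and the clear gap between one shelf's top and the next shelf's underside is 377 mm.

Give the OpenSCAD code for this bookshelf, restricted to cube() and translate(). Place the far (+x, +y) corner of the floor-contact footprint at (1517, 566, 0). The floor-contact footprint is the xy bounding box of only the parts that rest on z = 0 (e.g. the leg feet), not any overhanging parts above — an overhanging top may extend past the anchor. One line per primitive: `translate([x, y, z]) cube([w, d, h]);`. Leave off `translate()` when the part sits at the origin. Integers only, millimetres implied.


translate([414, 259, 0]) cube([32, 307, 1298]);
translate([1485, 259, 0]) cube([32, 307, 1298]);
translate([446, 259, 0]) cube([1039, 307, 23]);
translate([446, 259, 400]) cube([1039, 307, 23]);
translate([446, 259, 800]) cube([1039, 307, 23]);
translate([446, 259, 1200]) cube([1039, 307, 23]);


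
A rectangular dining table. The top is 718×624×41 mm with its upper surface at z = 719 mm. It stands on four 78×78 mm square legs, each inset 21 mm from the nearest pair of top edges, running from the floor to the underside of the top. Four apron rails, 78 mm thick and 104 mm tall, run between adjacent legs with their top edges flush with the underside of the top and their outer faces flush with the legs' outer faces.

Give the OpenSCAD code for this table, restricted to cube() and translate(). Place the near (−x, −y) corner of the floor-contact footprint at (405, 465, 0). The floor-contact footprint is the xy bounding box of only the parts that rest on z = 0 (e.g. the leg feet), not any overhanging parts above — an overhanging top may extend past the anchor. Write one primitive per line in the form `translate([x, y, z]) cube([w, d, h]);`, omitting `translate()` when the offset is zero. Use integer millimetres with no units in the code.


translate([384, 444, 678]) cube([718, 624, 41]);
translate([405, 465, 0]) cube([78, 78, 678]);
translate([1003, 465, 0]) cube([78, 78, 678]);
translate([405, 969, 0]) cube([78, 78, 678]);
translate([1003, 969, 0]) cube([78, 78, 678]);
translate([483, 465, 574]) cube([520, 78, 104]);
translate([483, 969, 574]) cube([520, 78, 104]);
translate([405, 543, 574]) cube([78, 426, 104]);
translate([1003, 543, 574]) cube([78, 426, 104]);


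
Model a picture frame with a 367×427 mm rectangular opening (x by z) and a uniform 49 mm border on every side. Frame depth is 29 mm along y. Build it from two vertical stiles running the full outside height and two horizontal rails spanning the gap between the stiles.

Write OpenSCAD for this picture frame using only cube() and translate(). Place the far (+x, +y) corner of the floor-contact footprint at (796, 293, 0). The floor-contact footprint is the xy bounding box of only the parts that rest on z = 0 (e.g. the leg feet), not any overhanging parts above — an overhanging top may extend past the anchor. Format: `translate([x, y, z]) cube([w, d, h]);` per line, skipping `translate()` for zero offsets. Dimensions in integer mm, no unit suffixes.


translate([331, 264, 0]) cube([49, 29, 525]);
translate([747, 264, 0]) cube([49, 29, 525]);
translate([380, 264, 0]) cube([367, 29, 49]);
translate([380, 264, 476]) cube([367, 29, 49]);


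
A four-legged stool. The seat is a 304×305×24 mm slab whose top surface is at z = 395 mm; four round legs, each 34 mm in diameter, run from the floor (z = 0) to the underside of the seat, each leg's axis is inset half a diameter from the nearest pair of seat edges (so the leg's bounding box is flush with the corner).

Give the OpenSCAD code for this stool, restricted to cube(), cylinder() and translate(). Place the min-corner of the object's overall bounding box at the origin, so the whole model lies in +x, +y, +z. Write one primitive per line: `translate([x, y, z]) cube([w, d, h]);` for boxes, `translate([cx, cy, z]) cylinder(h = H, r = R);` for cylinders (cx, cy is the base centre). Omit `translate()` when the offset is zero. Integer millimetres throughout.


// leg_h = 395 - 24 = 371
translate([0, 0, 371]) cube([304, 305, 24]);
translate([17, 17, 0]) cylinder(h = 371, r = 17);
translate([287, 17, 0]) cylinder(h = 371, r = 17);
translate([17, 288, 0]) cylinder(h = 371, r = 17);
translate([287, 288, 0]) cylinder(h = 371, r = 17);


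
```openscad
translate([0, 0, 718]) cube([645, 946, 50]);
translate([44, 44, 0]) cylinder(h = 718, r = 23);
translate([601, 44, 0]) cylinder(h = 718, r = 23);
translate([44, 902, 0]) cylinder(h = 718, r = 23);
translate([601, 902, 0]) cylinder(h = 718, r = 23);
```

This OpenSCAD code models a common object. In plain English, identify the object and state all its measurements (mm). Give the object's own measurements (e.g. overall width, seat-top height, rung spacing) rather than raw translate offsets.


A rectangular dining table. The top is 645×946×50 mm with its upper surface at z = 768 mm. It stands on four round legs of 46 mm diameter, each leg's bounding box inset 21 mm from the nearest pair of top edges, running from the floor to the underside of the top.


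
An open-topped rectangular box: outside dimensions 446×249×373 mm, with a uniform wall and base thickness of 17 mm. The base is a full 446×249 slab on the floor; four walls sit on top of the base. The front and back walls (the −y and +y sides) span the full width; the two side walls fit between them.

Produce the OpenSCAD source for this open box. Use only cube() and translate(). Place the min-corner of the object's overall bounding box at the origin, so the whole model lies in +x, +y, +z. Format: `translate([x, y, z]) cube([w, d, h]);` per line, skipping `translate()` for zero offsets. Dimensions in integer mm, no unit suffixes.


cube([446, 249, 17]);
translate([0, 0, 17]) cube([446, 17, 356]);
translate([0, 232, 17]) cube([446, 17, 356]);
translate([0, 17, 17]) cube([17, 215, 356]);
translate([429, 17, 17]) cube([17, 215, 356]);


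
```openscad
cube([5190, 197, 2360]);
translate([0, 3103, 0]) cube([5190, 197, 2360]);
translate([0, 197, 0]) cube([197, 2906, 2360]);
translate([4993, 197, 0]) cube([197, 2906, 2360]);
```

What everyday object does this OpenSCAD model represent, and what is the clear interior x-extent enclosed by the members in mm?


A house (or room) frame. The interior width is 4796 mm.

Four 2360 mm walls enclosing a rectangle with no floor or roof — a room or house frame. Outside width is 5190 mm and wall thickness is 197 mm, so the interior width is 5190 − 2 × 197 = 4796 mm.


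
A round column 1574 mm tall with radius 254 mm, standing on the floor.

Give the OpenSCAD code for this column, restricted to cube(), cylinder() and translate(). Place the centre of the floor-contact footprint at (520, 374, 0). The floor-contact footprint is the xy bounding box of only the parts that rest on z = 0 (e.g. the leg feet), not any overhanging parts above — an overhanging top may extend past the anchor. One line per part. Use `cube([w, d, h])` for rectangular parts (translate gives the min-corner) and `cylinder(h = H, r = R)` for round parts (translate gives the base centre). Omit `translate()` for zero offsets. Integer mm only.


translate([520, 374, 0]) cylinder(h = 1574, r = 254);


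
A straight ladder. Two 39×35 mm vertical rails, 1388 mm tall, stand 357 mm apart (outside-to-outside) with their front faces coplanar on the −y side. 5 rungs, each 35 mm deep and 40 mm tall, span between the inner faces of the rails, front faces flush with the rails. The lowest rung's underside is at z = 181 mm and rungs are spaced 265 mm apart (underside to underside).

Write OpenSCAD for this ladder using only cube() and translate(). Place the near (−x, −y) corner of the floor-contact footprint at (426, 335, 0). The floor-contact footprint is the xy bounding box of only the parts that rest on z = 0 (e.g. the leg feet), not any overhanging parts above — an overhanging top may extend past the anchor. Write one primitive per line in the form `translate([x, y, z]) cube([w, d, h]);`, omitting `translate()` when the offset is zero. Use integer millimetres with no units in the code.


translate([426, 335, 0]) cube([39, 35, 1388]);
translate([744, 335, 0]) cube([39, 35, 1388]);
translate([465, 335, 181]) cube([279, 35, 40]);
translate([465, 335, 446]) cube([279, 35, 40]);
translate([465, 335, 711]) cube([279, 35, 40]);
translate([465, 335, 976]) cube([279, 35, 40]);
translate([465, 335, 1241]) cube([279, 35, 40]);


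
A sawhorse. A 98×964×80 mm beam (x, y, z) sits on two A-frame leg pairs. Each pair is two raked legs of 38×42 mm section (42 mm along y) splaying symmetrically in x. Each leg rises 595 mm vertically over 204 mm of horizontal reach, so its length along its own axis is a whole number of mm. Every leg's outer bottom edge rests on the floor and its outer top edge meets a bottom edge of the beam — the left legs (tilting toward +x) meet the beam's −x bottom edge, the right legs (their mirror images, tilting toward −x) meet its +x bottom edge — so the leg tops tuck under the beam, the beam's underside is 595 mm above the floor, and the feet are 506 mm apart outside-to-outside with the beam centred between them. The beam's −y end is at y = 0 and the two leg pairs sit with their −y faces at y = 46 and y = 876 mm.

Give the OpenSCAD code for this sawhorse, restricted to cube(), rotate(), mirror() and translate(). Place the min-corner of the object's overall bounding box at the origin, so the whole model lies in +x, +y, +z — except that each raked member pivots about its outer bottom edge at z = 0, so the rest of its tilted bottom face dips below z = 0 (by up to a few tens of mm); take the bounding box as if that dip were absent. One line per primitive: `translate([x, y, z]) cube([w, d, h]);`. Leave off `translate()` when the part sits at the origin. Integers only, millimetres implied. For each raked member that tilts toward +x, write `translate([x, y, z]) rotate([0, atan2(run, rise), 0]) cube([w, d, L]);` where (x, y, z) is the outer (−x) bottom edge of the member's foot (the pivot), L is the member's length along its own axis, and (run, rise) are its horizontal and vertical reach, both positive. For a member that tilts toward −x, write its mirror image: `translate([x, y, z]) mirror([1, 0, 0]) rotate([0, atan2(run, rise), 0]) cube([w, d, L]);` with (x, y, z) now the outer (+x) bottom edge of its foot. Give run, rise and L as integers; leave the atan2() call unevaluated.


translate([204, 0, 595]) cube([98, 964, 80]);
translate([0, 46, 0]) rotate([0, atan2(204, 595), 0]) cube([38, 42, 629]);
translate([506, 46, 0]) mirror([1, 0, 0]) rotate([0, atan2(204, 595), 0]) cube([38, 42, 629]);
translate([0, 876, 0]) rotate([0, atan2(204, 595), 0]) cube([38, 42, 629]);
translate([506, 876, 0]) mirror([1, 0, 0]) rotate([0, atan2(204, 595), 0]) cube([38, 42, 629]);


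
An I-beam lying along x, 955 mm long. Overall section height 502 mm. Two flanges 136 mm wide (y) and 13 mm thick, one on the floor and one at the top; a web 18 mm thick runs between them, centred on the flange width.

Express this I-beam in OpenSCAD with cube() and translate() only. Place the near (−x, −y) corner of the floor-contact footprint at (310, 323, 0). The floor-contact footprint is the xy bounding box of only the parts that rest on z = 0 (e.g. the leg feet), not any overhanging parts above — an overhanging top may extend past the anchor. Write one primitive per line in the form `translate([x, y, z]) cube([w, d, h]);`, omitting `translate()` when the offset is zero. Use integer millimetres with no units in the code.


translate([310, 323, 0]) cube([955, 136, 13]);
translate([310, 382, 13]) cube([955, 18, 476]);
translate([310, 323, 489]) cube([955, 136, 13]);


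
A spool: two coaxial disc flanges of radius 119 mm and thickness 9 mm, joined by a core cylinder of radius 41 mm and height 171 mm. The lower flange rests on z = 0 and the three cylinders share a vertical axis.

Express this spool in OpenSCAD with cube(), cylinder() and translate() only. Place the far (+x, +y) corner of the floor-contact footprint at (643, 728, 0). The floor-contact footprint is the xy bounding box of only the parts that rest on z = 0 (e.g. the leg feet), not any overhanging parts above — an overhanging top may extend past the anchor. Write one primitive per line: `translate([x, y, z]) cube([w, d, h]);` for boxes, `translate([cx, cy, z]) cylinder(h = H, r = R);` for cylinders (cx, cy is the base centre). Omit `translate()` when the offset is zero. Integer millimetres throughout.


translate([524, 609, 0]) cylinder(h = 9, r = 119);
translate([524, 609, 9]) cylinder(h = 171, r = 41);
translate([524, 609, 180]) cylinder(h = 9, r = 119);


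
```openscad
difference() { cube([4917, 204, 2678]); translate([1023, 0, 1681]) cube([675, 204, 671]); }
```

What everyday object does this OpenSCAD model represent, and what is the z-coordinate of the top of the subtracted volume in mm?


A wall with a window opening. The window head height is 2352 mm.

A wall with a rectangular opening subtracted — a window. Sill at z = 1681, opening 671 mm tall, so the head is at 1681 + 671 = 2352 mm.


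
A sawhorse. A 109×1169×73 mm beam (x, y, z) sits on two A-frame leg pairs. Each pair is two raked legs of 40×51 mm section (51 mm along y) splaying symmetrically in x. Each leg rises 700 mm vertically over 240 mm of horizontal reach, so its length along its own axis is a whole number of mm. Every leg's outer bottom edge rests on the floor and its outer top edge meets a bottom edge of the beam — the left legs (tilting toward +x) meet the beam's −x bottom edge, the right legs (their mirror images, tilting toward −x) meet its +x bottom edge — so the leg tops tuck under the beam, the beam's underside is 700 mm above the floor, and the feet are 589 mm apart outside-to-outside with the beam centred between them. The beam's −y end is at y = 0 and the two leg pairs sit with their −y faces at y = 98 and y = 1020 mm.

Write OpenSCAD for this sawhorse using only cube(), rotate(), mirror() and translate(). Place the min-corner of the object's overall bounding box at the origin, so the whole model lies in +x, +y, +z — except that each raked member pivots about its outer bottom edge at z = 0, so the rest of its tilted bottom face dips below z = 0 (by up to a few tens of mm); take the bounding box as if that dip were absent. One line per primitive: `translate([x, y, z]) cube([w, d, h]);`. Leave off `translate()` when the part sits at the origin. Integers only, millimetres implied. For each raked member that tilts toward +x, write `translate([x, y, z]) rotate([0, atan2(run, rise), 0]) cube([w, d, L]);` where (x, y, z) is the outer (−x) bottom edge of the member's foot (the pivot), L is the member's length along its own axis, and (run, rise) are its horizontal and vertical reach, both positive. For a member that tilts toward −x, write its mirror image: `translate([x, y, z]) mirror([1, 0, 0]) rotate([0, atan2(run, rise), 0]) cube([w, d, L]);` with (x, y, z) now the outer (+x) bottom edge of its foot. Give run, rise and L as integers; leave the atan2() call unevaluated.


translate([240, 0, 700]) cube([109, 1169, 73]);
translate([0, 98, 0]) rotate([0, atan2(240, 700), 0]) cube([40, 51, 740]);
translate([589, 98, 0]) mirror([1, 0, 0]) rotate([0, atan2(240, 700), 0]) cube([40, 51, 740]);
translate([0, 1020, 0]) rotate([0, atan2(240, 700), 0]) cube([40, 51, 740]);
translate([589, 1020, 0]) mirror([1, 0, 0]) rotate([0, atan2(240, 700), 0]) cube([40, 51, 740]);


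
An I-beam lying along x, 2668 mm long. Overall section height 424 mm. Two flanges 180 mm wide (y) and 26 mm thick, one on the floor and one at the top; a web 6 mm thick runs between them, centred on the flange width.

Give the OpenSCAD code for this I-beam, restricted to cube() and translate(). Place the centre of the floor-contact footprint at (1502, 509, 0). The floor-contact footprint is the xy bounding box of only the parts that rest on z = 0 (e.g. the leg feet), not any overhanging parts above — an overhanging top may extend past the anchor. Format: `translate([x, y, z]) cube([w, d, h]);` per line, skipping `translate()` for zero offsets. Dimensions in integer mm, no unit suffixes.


translate([168, 419, 0]) cube([2668, 180, 26]);
translate([168, 506, 26]) cube([2668, 6, 372]);
translate([168, 419, 398]) cube([2668, 180, 26]);


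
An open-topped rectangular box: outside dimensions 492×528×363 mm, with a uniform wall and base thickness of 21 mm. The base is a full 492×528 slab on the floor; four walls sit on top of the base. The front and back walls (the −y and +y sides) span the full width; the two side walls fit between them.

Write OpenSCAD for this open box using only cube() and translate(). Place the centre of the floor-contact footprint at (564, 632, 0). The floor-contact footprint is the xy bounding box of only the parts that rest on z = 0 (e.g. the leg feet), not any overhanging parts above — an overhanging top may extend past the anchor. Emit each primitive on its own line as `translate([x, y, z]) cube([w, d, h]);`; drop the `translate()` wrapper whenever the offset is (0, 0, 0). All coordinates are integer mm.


translate([318, 368, 0]) cube([492, 528, 21]);
translate([318, 368, 21]) cube([492, 21, 342]);
translate([318, 875, 21]) cube([492, 21, 342]);
translate([318, 389, 21]) cube([21, 486, 342]);
translate([789, 389, 21]) cube([21, 486, 342]);


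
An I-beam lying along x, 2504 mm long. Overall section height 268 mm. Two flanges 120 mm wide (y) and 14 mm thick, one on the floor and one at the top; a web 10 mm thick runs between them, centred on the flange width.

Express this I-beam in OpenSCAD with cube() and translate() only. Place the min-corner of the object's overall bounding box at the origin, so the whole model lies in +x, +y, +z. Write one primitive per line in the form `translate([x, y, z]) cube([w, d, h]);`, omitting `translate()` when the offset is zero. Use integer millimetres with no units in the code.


cube([2504, 120, 14]);
translate([0, 55, 14]) cube([2504, 10, 240]);
translate([0, 0, 254]) cube([2504, 120, 14]);


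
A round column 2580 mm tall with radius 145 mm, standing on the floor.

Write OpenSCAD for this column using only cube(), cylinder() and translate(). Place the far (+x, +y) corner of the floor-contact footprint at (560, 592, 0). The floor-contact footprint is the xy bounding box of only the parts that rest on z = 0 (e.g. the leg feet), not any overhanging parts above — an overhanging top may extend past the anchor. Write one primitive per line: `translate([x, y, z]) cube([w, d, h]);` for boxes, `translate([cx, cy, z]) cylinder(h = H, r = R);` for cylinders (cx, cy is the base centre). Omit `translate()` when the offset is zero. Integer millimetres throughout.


translate([415, 447, 0]) cylinder(h = 2580, r = 145);


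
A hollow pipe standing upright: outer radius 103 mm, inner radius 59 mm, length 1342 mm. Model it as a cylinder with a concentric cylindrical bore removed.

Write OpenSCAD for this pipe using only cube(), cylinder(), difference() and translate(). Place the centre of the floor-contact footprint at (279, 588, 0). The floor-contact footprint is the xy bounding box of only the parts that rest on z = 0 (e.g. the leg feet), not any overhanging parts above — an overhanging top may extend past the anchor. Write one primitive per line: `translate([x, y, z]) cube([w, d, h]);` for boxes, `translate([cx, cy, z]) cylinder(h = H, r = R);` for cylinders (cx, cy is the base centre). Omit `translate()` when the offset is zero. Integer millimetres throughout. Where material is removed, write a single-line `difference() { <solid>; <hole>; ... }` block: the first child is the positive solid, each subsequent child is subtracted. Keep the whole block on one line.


difference() { translate([279, 588, 0]) cylinder(h = 1342, r = 103); translate([279, 588, 0]) cylinder(h = 1342, r = 59); }


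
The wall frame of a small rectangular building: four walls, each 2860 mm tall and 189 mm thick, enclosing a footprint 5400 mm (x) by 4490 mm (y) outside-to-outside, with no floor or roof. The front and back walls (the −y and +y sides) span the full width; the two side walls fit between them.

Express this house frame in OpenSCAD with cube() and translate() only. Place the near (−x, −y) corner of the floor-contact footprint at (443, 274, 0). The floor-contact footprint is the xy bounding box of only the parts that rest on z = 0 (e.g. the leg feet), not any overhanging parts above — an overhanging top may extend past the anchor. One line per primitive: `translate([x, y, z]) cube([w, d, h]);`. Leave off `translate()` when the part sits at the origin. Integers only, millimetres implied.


translate([443, 274, 0]) cube([5400, 189, 2860]);
translate([443, 4575, 0]) cube([5400, 189, 2860]);
translate([443, 463, 0]) cube([189, 4112, 2860]);
translate([5654, 463, 0]) cube([189, 4112, 2860]);


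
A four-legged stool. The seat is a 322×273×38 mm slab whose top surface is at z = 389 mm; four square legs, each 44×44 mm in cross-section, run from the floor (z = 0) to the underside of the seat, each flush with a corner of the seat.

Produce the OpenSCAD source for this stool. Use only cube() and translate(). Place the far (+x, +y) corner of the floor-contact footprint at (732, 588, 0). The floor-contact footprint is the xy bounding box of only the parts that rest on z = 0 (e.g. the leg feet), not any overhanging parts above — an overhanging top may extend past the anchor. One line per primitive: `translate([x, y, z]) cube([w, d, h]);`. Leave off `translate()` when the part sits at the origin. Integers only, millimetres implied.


translate([410, 315, 351]) cube([322, 273, 38]);
translate([410, 315, 0]) cube([44, 44, 351]);
translate([688, 315, 0]) cube([44, 44, 351]);
translate([410, 544, 0]) cube([44, 44, 351]);
translate([688, 544, 0]) cube([44, 44, 351]);


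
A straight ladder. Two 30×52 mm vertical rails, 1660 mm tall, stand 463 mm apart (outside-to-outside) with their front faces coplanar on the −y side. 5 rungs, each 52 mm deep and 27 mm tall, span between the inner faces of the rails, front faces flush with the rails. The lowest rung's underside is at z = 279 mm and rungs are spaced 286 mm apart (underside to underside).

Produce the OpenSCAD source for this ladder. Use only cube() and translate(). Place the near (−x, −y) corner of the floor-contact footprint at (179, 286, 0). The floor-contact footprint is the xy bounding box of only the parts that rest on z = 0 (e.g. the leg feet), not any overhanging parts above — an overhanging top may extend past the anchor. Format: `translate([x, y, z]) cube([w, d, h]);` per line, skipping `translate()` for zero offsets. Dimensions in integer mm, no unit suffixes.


// rung span = 463 - 2*30 = 403
// rung[k] z = 279 + k*286
translate([179, 286, 0]) cube([30, 52, 1660]);
translate([612, 286, 0]) cube([30, 52, 1660]);
translate([209, 286, 279]) cube([403, 52, 27]);
translate([209, 286, 565]) cube([403, 52, 27]);
translate([209, 286, 851]) cube([403, 52, 27]);
translate([209, 286, 1137]) cube([403, 52, 27]);
translate([209, 286, 1423]) cube([403, 52, 27]);


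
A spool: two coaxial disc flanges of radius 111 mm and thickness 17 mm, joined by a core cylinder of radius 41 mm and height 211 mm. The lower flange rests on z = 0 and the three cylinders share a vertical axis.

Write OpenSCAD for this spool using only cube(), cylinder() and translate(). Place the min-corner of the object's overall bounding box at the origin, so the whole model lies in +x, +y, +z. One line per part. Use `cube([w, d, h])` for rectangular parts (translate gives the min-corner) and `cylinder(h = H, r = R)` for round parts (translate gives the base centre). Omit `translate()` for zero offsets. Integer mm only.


translate([111, 111, 0]) cylinder(h = 17, r = 111);
translate([111, 111, 17]) cylinder(h = 211, r = 41);
translate([111, 111, 228]) cylinder(h = 17, r = 111);


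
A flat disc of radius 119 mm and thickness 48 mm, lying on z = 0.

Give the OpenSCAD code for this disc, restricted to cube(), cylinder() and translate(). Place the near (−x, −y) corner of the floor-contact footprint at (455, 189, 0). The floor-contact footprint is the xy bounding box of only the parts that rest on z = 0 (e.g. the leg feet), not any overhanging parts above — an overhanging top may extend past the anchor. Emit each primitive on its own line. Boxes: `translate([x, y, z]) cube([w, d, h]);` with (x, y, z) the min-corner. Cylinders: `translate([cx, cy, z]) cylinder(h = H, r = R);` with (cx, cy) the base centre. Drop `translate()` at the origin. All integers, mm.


translate([574, 308, 0]) cylinder(h = 48, r = 119);


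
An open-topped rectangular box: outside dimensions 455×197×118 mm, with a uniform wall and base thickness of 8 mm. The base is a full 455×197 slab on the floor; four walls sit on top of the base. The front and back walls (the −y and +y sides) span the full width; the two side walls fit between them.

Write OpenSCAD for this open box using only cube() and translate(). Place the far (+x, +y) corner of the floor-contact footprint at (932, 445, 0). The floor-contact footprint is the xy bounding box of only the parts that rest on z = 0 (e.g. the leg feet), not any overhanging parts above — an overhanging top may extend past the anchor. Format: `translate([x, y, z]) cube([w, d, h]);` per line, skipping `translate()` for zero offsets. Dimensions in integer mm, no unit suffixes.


translate([477, 248, 0]) cube([455, 197, 8]);
translate([477, 248, 8]) cube([455, 8, 110]);
translate([477, 437, 8]) cube([455, 8, 110]);
translate([477, 256, 8]) cube([8, 181, 110]);
translate([924, 256, 8]) cube([8, 181, 110]);


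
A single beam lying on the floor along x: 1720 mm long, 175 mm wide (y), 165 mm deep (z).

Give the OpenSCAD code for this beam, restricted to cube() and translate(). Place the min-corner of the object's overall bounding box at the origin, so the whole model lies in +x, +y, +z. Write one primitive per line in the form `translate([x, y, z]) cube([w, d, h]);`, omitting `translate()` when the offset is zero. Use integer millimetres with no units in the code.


cube([1720, 175, 165]);


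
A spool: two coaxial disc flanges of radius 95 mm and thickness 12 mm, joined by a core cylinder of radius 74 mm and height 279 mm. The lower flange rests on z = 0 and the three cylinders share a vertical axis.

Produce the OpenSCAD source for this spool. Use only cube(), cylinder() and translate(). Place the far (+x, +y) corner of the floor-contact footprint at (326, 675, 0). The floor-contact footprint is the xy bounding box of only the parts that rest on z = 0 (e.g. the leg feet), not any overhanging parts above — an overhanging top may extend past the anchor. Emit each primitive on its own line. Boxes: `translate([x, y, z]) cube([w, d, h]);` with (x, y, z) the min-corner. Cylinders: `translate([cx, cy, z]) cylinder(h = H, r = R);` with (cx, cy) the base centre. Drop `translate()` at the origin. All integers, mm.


translate([231, 580, 0]) cylinder(h = 12, r = 95);
translate([231, 580, 12]) cylinder(h = 279, r = 74);
translate([231, 580, 291]) cylinder(h = 12, r = 95);


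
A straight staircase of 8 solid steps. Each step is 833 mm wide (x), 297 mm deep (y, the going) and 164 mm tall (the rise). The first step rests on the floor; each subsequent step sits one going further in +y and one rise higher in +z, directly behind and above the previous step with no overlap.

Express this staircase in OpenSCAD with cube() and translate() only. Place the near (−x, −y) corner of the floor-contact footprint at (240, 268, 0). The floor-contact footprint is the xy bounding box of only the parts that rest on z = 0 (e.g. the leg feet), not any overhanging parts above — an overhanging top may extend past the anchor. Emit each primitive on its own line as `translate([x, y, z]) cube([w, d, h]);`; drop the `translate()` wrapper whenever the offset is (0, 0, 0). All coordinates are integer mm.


translate([240, 268, 0]) cube([833, 297, 164]);
translate([240, 565, 164]) cube([833, 297, 164]);
translate([240, 862, 328]) cube([833, 297, 164]);
translate([240, 1159, 492]) cube([833, 297, 164]);
translate([240, 1456, 656]) cube([833, 297, 164]);
translate([240, 1753, 820]) cube([833, 297, 164]);
translate([240, 2050, 984]) cube([833, 297, 164]);
translate([240, 2347, 1148]) cube([833, 297, 164]);


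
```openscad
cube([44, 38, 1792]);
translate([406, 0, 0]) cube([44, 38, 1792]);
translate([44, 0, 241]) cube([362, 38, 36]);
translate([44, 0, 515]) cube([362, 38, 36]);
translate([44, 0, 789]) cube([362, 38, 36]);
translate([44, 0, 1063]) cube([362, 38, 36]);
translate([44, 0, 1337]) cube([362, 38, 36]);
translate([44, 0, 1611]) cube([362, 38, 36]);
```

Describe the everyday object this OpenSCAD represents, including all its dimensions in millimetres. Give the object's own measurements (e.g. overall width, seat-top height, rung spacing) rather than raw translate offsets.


A straight ladder. Two 44×38 mm vertical rails, 1792 mm tall, stand 450 mm apart (outside-to-outside) with their front faces coplanar on the −y side. 6 rungs, each 38 mm deep and 36 mm tall, span between the inner faces of the rails, front faces flush with the rails. The lowest rung's underside is at z = 241 mm and rungs are spaced 274 mm apart (underside to underside).


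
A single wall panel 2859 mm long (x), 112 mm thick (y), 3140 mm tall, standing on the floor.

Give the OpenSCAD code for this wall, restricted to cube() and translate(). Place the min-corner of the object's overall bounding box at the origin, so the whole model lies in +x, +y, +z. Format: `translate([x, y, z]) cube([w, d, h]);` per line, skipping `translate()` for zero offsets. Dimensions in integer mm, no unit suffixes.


cube([2859, 112, 3140]);


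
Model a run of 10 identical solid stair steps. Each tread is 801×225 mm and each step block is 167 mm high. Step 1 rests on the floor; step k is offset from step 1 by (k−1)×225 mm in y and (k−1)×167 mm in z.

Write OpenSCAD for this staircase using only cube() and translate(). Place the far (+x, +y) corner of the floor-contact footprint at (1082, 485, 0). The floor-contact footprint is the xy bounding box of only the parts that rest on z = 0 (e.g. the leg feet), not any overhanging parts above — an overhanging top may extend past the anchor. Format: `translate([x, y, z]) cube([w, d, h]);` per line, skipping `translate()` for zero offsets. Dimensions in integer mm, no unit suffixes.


translate([281, 260, 0]) cube([801, 225, 167]);
translate([281, 485, 167]) cube([801, 225, 167]);
translate([281, 710, 334]) cube([801, 225, 167]);
translate([281, 935, 501]) cube([801, 225, 167]);
translate([281, 1160, 668]) cube([801, 225, 167]);
translate([281, 1385, 835]) cube([801, 225, 167]);
translate([281, 1610, 1002]) cube([801, 225, 167]);
translate([281, 1835, 1169]) cube([801, 225, 167]);
translate([281, 2060, 1336]) cube([801, 225, 167]);
translate([281, 2285, 1503]) cube([801, 225, 167]);
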